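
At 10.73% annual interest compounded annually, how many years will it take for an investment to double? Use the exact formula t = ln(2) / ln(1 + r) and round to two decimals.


Doubling condition: (1 + r)^t = 2
Take ln of both sides: t × ln(1 + r) = ln(2)
t = ln(2) / ln(1 + r)
t = 0.693147 / 0.101925
t = 6.80

t = ln(2) / ln(1 + r) = 6.80 years


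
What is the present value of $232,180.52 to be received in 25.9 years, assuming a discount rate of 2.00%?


Present value formula: PV = FV / (1 + r)^t
PV = $232,180.52 / (1 + 0.02)^25.9
PV = $232,180.52 / 1.67010759
PV = $139,021.30

PV = FV / (1 + r)^t = $139,021.30


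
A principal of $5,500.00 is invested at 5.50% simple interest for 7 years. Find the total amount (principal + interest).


Total amount formula: A = P(1 + rt) = P + P·r·t
Interest: I = P × r × t = $5,500.00 × 0.055 × 7 = $2,117.50
A = P + I = $5,500.00 + $2,117.50 = $7,617.50

A = P + I = P(1 + rt) = $7,617.50


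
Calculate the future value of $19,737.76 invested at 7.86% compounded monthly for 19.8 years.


Compound interest formula: A = P(1 + r/n)^(nt)
A = $19,737.76 × (1 + 0.0786/12)^(12 × 19.8)
Growth factor: (1 + 0.0786/12)^237.6 = 4.7171525
A = $19,737.76 × 4.7171525
A = $93,106.02

A = P(1 + r/n)^(nt) = $93,106.02


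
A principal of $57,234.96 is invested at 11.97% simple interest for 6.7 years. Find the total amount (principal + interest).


Total amount formula: A = P(1 + rt) = P + P·r·t
Interest: I = P × r × t = $57,234.96 × 0.1197 × 6.7 = $45,901.87
A = P + I = $57,234.96 + $45,901.87 = $103,136.83

A = P + I = P(1 + rt) = $103,136.83


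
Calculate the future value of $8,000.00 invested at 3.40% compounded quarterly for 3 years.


Compound interest formula: A = P(1 + r/n)^(nt)
A = $8,000.00 × (1 + 0.034/4)^(4 × 3)
Growth factor: (1 + 0.034/4)^12 = 1.106906
A = $8,000.00 × 1.106906
A = $8,855.25

A = P(1 + r/n)^(nt) = $8,855.25


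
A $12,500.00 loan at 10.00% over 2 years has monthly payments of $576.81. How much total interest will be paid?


Total paid over the life of the loan = PMT × n.
Total paid = $576.81 × 24 = $13,843.44
Total interest = total paid − principal = $13,843.44 − $12,500.00 = $1,343.44

Total interest = (PMT × n) - PV = $1,343.44


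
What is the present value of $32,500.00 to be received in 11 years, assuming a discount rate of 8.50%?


Present value formula: PV = FV / (1 + r)^t
PV = $32,500.00 / (1 + 0.085)^11
PV = $32,500.00 / 2.453167
PV = $13,248.18

PV = FV / (1 + r)^t = $13,248.18


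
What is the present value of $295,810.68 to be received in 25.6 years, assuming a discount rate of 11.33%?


Present value formula: PV = FV / (1 + r)^t
PV = $295,810.68 / (1 + 0.1133)^25.6
PV = $295,810.68 / 15.605315
PV = $18,955.76

PV = FV / (1 + r)^t = $18,955.76


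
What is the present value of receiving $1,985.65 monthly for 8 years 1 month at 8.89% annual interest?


Present value of an ordinary annuity: PV = PMT × (1 − (1 + r)^(−n)) / r
Monthly rate r = 0.0889/12 ≈ 0.00740833, n = 97
PV = $1,985.65 × (1 − (1 + 0.0889/12)^(−97)) / (0.0889/12)
PV = $1,985.65 × 69.013778
PV = $137,037.21

PV = PMT × (1-(1+r)^(-n))/r = $137,037.21


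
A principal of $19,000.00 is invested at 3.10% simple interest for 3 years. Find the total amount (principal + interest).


Total amount formula: A = P(1 + rt) = P + P·r·t
Interest: I = P × r × t = $19,000.00 × 0.031 × 3 = $1,767.00
A = P + I = $19,000.00 + $1,767.00 = $20,767.00

A = P + I = P(1 + rt) = $20,767.00


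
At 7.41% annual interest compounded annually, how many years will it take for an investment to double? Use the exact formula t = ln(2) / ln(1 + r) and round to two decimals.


Doubling condition: (1 + r)^t = 2
Take ln of both sides: t × ln(1 + r) = ln(2)
t = ln(2) / ln(1 + r)
t = 0.693147 / 0.071483
t = 9.70

t = ln(2) / ln(1 + r) = 9.70 years


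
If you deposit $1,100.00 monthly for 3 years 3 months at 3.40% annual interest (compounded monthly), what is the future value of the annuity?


Future value of an ordinary annuity: FV = PMT × ((1 + r)^n − 1) / r
Monthly rate r = 0.034/12 ≈ 0.00283333, n = 39
FV = $1,100.00 × ((1 + 0.034/12)^39 − 1) / (0.034/12)
FV = $1,100.00 × 41.174774
FV = $45,292.25

FV = PMT × ((1+r)^n - 1)/r = $45,292.25


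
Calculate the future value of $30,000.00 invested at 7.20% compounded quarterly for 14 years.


Compound interest formula: A = P(1 + r/n)^(nt)
A = $30,000.00 × (1 + 0.072/4)^(4 × 14)
Growth factor: (1 + 0.072/4)^56 = 2.715661
A = $30,000.00 × 2.715661
A = $81,469.83

A = P(1 + r/n)^(nt) = $81,469.83


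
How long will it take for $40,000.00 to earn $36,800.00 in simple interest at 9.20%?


Rearrange the simple interest formula for t:
I = P × r × t  ⇒  t = I / (P × r)
t = $36,800.00 / ($40,000.00 × 0.092)
t = 10

t = I/(P×r) = 10 years


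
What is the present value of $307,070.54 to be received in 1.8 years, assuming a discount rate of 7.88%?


Present value formula: PV = FV / (1 + r)^t
PV = $307,070.54 / (1 + 0.0788)^1.8
PV = $307,070.54 / 1.14628785
PV = $267,882.57

PV = FV / (1 + r)^t = $267,882.57


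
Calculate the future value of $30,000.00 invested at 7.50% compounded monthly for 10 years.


Compound interest formula: A = P(1 + r/n)^(nt)
A = $30,000.00 × (1 + 0.075/12)^(12 × 10)
Growth factor: (1 + 0.075/12)^120 = 2.1120646
A = $30,000.00 × 2.1120646
A = $63,361.94

A = P(1 + r/n)^(nt) = $63,361.94


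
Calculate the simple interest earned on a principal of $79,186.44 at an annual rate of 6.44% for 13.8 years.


Simple interest formula: I = P × r × t
I = $79,186.44 × 0.0644 × 13.8
I = $70,374.57

I = P × r × t = $70,374.57


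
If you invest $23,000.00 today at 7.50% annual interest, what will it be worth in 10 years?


Future value formula: FV = PV × (1 + r)^t
FV = $23,000.00 × (1 + 0.075)^10
FV = $23,000.00 × 2.0610316
FV = $47,403.73

FV = PV × (1 + r)^t = $47,403.73


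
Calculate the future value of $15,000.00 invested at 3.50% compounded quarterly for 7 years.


Compound interest formula: A = P(1 + r/n)^(nt)
A = $15,000.00 × (1 + 0.035/4)^(4 × 7)
Growth factor: (1 + 0.035/4)^28 = 1.2762605
A = $15,000.00 × 1.2762605
A = $19,143.91

A = P(1 + r/n)^(nt) = $19,143.91


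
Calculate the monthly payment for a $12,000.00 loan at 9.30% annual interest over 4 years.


Loan payment formula: PMT = PV × r / (1 − (1 + r)^(−n))
Monthly rate r = 0.093/12 = 0.00775, n = 48 months
Denominator: 1 − (1 + 0.093/12)^(−48) = 0.309656
PMT = $12,000.00 × (0.093/12) / 0.309656
PMT = $300.33 per month

PMT = PV × r / (1-(1+r)^(-n)) = $300.33/month


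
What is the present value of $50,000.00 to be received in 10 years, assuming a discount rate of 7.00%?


Present value formula: PV = FV / (1 + r)^t
PV = $50,000.00 / (1 + 0.07)^10
PV = $50,000.00 / 1.9671514
PV = $25,417.46

PV = FV / (1 + r)^t = $25,417.46


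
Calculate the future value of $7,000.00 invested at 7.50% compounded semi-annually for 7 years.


Compound interest formula: A = P(1 + r/n)^(nt)
A = $7,000.00 × (1 + 0.075/2)^(2 × 7)
Growth factor: (1 + 0.075/2)^14 = 1.674301
A = $7,000.00 × 1.674301
A = $11,720.11

A = P(1 + r/n)^(nt) = $11,720.11


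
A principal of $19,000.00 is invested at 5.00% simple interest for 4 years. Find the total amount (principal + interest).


Total amount formula: A = P(1 + rt) = P + P·r·t
Interest: I = P × r × t = $19,000.00 × 0.05 × 4 = $3,800.00
A = P + I = $19,000.00 + $3,800.00 = $22,800.00

A = P + I = P(1 + rt) = $22,800.00


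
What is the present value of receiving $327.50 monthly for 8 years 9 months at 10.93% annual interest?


Present value of an ordinary annuity: PV = PMT × (1 − (1 + r)^(−n)) / r
Monthly rate r = 0.1093/12 ≈ 0.00910833, n = 105
PV = $327.50 × (1 − (1 + 0.1093/12)^(−105)) / (0.1093/12)
PV = $327.50 × 67.416214
PV = $22,078.81

PV = PMT × (1-(1+r)^(-n))/r = $22,078.81


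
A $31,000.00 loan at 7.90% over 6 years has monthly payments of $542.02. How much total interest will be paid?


Total paid over the life of the loan = PMT × n.
Total paid = $542.02 × 72 = $39,025.44
Total interest = total paid − principal = $39,025.44 − $31,000.00 = $8,025.44

Total interest = (PMT × n) - PV = $8,025.44


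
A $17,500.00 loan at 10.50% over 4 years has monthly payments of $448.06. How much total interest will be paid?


Total paid over the life of the loan = PMT × n.
Total paid = $448.06 × 48 = $21,506.88
Total interest = total paid − principal = $21,506.88 − $17,500.00 = $4,006.88

Total interest = (PMT × n) - PV = $4,006.88


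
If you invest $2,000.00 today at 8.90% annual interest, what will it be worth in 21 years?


Future value formula: FV = PV × (1 + r)^t
FV = $2,000.00 × (1 + 0.089)^21
FV = $2,000.00 × 5.992189
FV = $11,984.38

FV = PV × (1 + r)^t = $11,984.38


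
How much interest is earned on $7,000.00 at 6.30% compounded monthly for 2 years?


Compound interest earned = final amount − principal.
A = P(1 + r/n)^(nt) = $7,000.00 × (1 + 0.063/12)^(12 × 2) = $7,937.36
Interest = A − P = $7,937.36 − $7,000.00 = $937.36

Interest = A - P = $937.36


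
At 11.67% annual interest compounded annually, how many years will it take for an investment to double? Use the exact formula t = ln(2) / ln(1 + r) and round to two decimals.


Doubling condition: (1 + r)^t = 2
Take ln of both sides: t × ln(1 + r) = ln(2)
t = ln(2) / ln(1 + r)
t = 0.693147 / 0.110378
t = 6.28

t = ln(2) / ln(1 + r) = 6.28 years


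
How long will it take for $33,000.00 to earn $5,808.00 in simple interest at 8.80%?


Rearrange the simple interest formula for t:
I = P × r × t  ⇒  t = I / (P × r)
t = $5,808.00 / ($33,000.00 × 0.088)
t = 2

t = I/(P×r) = 2 years


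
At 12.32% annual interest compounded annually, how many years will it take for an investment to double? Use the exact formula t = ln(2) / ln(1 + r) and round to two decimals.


Doubling condition: (1 + r)^t = 2
Take ln of both sides: t × ln(1 + r) = ln(2)
t = ln(2) / ln(1 + r)
t = 0.693147 / 0.116182
t = 5.97

t = ln(2) / ln(1 + r) = 5.97 years


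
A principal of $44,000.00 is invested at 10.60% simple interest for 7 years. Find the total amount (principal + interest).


Total amount formula: A = P(1 + rt) = P + P·r·t
Interest: I = P × r × t = $44,000.00 × 0.106 × 7 = $32,648.00
A = P + I = $44,000.00 + $32,648.00 = $76,648.00

A = P + I = P(1 + rt) = $76,648.00


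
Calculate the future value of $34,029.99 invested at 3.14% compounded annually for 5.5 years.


Compound interest formula: A = P(1 + r/n)^(nt)
A = $34,029.99 × (1 + 0.0314/1)^(1 × 5.5)
Growth factor: (1 + 0.0314/1)^5.5 = 1.185357
A = $34,029.99 × 1.185357
A = $40,337.69

A = P(1 + r/n)^(nt) = $40,337.69


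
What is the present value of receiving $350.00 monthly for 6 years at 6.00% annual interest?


Present value of an ordinary annuity: PV = PMT × (1 − (1 + r)^(−n)) / r
Monthly rate r = 0.06/12 = 0.005, n = 72
PV = $350.00 × (1 − (1 + 0.06/12)^(−72)) / (0.06/12)
PV = $350.00 × 60.339514
PV = $21,118.83

PV = PMT × (1-(1+r)^(-n))/r = $21,118.83


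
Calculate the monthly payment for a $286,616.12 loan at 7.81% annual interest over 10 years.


Loan payment formula: PMT = PV × r / (1 − (1 + r)^(−n))
Monthly rate r = 0.0781/12 ≈ 0.00650833, n = 120 months
Denominator: 1 − (1 + 0.0781/12)^(−120) = 0.540892
PMT = $286,616.12 × (0.0781/12) / 0.540892
PMT = $3,448.74 per month

PMT = PV × r / (1-(1+r)^(-n)) = $3,448.74/month


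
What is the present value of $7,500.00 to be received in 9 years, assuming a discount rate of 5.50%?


Present value formula: PV = FV / (1 + r)^t
PV = $7,500.00 / (1 + 0.055)^9
PV = $7,500.00 / 1.619094
PV = $4,632.22

PV = FV / (1 + r)^t = $4,632.22


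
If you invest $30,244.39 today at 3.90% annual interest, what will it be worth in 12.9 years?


Future value formula: FV = PV × (1 + r)^t
FV = $30,244.39 × (1 + 0.039)^12.9
FV = $30,244.39 × 1.6381006
FV = $49,543.35

FV = PV × (1 + r)^t = $49,543.35


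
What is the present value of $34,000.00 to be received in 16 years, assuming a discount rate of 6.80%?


Present value formula: PV = FV / (1 + r)^t
PV = $34,000.00 / (1 + 0.068)^16
PV = $34,000.00 / 2.865102
PV = $11,866.94

PV = FV / (1 + r)^t = $11,866.94


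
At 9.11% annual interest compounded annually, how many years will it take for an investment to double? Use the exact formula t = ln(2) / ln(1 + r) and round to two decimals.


Doubling condition: (1 + r)^t = 2
Take ln of both sides: t × ln(1 + r) = ln(2)
t = ln(2) / ln(1 + r)
t = 0.693147 / 0.087186
t = 7.95

t = ln(2) / ln(1 + r) = 7.95 years


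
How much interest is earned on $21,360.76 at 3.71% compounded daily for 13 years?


Compound interest earned = final amount − principal.
A = P(1 + r/n)^(nt) = $21,360.76 × (1 + 0.0371/365)^(365 × 13) = $34,599.22
Interest = A − P = $34,599.22 − $21,360.76 = $13,238.46

Interest = A - P = $13,238.46


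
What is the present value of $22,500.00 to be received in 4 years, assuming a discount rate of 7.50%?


Present value formula: PV = FV / (1 + r)^t
PV = $22,500.00 / (1 + 0.075)^4
PV = $22,500.00 / 1.335469
PV = $16,848.01

PV = FV / (1 + r)^t = $16,848.01


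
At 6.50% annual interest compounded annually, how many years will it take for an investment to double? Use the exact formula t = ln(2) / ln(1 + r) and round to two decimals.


Doubling condition: (1 + r)^t = 2
Take ln of both sides: t × ln(1 + r) = ln(2)
t = ln(2) / ln(1 + r)
t = 0.693147 / 0.062975
t = 11.01

t = ln(2) / ln(1 + r) = 11.01 years


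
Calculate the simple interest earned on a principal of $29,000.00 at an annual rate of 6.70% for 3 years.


Simple interest formula: I = P × r × t
I = $29,000.00 × 0.067 × 3
I = $5,829.00

I = P × r × t = $5,829.00


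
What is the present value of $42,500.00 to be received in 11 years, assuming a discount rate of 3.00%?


Present value formula: PV = FV / (1 + r)^t
PV = $42,500.00 / (1 + 0.03)^11
PV = $42,500.00 / 1.384234
PV = $30,702.90

PV = FV / (1 + r)^t = $30,702.90


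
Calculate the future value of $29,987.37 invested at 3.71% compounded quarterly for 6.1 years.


Compound interest formula: A = P(1 + r/n)^(nt)
A = $29,987.37 × (1 + 0.0371/4)^(4 × 6.1)
Growth factor: (1 + 0.0371/4)^24.4 = 1.252657
A = $29,987.37 × 1.252657
A = $37,563.89

A = P(1 + r/n)^(nt) = $37,563.89


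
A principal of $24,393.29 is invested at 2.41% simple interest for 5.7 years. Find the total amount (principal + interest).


Total amount formula: A = P(1 + rt) = P + P·r·t
Interest: I = P × r × t = $24,393.29 × 0.0241 × 5.7 = $3,350.91
A = P + I = $24,393.29 + $3,350.91 = $27,744.20

A = P + I = P(1 + rt) = $27,744.20


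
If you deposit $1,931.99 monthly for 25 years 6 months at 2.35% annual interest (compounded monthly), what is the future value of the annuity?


Future value of an ordinary annuity: FV = PMT × ((1 + r)^n − 1) / r
Monthly rate r = 0.0235/12 ≈ 0.00195833, n = 306
FV = $1,931.99 × ((1 + 0.0235/12)^306 − 1) / (0.0235/12)
FV = $1,931.99 × 418.563102
FV = $808,659.73

FV = PMT × ((1+r)^n - 1)/r = $808,659.73


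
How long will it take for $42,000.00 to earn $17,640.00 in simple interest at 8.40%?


Rearrange the simple interest formula for t:
I = P × r × t  ⇒  t = I / (P × r)
t = $17,640.00 / ($42,000.00 × 0.084)
t = 5

t = I/(P×r) = 5 years


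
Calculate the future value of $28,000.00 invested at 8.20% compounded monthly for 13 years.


Compound interest formula: A = P(1 + r/n)^(nt)
A = $28,000.00 × (1 + 0.082/12)^(12 × 13)
Growth factor: (1 + 0.082/12)^156 = 2.8932324
A = $28,000.00 × 2.8932324
A = $81,010.51

A = P(1 + r/n)^(nt) = $81,010.51


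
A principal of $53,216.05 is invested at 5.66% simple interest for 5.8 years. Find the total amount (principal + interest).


Total amount formula: A = P(1 + rt) = P + P·r·t
Interest: I = P × r × t = $53,216.05 × 0.0566 × 5.8 = $17,469.76
A = P + I = $53,216.05 + $17,469.76 = $70,685.81

A = P + I = P(1 + rt) = $70,685.81


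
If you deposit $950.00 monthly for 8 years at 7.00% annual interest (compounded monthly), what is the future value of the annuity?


Future value of an ordinary annuity: FV = PMT × ((1 + r)^n − 1) / r
Monthly rate r = 0.07/12 ≈ 0.00583333, n = 96
FV = $950.00 × ((1 + 0.07/12)^96 − 1) / (0.07/12)
FV = $950.00 × 128.198821
FV = $121,788.88

FV = PMT × ((1+r)^n - 1)/r = $121,788.88


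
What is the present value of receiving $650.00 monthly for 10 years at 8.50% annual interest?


Present value of an ordinary annuity: PV = PMT × (1 − (1 + r)^(−n)) / r
Monthly rate r = 0.085/12 ≈ 0.00708333, n = 120
PV = $650.00 × (1 − (1 + 0.085/12)^(−120)) / (0.085/12)
PV = $650.00 × 80.654470
PV = $52,425.41

PV = PMT × (1-(1+r)^(-n))/r = $52,425.41


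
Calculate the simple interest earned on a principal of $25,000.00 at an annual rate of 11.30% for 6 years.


Simple interest formula: I = P × r × t
I = $25,000.00 × 0.113 × 6
I = $16,950.00

I = P × r × t = $16,950.00


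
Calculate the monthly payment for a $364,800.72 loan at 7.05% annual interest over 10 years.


Loan payment formula: PMT = PV × r / (1 − (1 + r)^(−n))
Monthly rate r = 0.0705/12 = 0.005875, n = 120 months
Denominator: 1 − (1 + 0.0705/12)^(−120) = 0.504871
PMT = $364,800.72 × (0.0705/12) / 0.504871
PMT = $4,245.05 per month

PMT = PV × r / (1-(1+r)^(-n)) = $4,245.05/month


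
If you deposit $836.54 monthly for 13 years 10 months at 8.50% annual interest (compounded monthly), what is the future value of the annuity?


Future value of an ordinary annuity: FV = PMT × ((1 + r)^n − 1) / r
Monthly rate r = 0.085/12 ≈ 0.00708333, n = 166
FV = $836.54 × ((1 + 0.085/12)^166 − 1) / (0.085/12)
FV = $836.54 × 314.461768
FV = $263,059.85

FV = PMT × ((1+r)^n - 1)/r = $263,059.85


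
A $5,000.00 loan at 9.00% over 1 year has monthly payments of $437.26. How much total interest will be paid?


Total paid over the life of the loan = PMT × n.
Total paid = $437.26 × 12 = $5,247.12
Total interest = total paid − principal = $5,247.12 − $5,000.00 = $247.12

Total interest = (PMT × n) - PV = $247.12


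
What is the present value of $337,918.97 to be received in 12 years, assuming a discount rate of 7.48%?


Present value formula: PV = FV / (1 + r)^t
PV = $337,918.97 / (1 + 0.0748)^12
PV = $337,918.97 / 2.37646758
PV = $142,193.81

PV = FV / (1 + r)^t = $142,193.81


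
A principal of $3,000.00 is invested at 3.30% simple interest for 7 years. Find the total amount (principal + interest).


Total amount formula: A = P(1 + rt) = P + P·r·t
Interest: I = P × r × t = $3,000.00 × 0.033 × 7 = $693.00
A = P + I = $3,000.00 + $693.00 = $3,693.00

A = P + I = P(1 + rt) = $3,693.00


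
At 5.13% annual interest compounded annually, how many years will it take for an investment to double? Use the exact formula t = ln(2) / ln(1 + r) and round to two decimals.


Doubling condition: (1 + r)^t = 2
Take ln of both sides: t × ln(1 + r) = ln(2)
t = ln(2) / ln(1 + r)
t = 0.693147 / 0.050027
t = 13.86

t = ln(2) / ln(1 + r) = 13.86 years


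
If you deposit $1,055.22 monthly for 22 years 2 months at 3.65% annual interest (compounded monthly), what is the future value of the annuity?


Future value of an ordinary annuity: FV = PMT × ((1 + r)^n − 1) / r
Monthly rate r = 0.0365/12 ≈ 0.00304167, n = 266
FV = $1,055.22 × ((1 + 0.0365/12)^266 − 1) / (0.0365/12)
FV = $1,055.22 × 408.687833
FV = $431,255.58

FV = PMT × ((1+r)^n - 1)/r = $431,255.58


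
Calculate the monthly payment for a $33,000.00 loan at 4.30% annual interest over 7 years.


Loan payment formula: PMT = PV × r / (1 − (1 + r)^(−n))
Monthly rate r = 0.043/12 ≈ 0.00358333, n = 84 months
Denominator: 1 − (1 + 0.043/12)^(−84) = 0.259524
PMT = $33,000.00 × (0.043/12) / 0.259524
PMT = $455.64 per month

PMT = PV × r / (1-(1+r)^(-n)) = $455.64/month


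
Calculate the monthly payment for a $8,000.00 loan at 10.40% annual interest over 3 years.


Loan payment formula: PMT = PV × r / (1 − (1 + r)^(−n))
Monthly rate r = 0.104/12 ≈ 0.00866667, n = 36 months
Denominator: 1 − (1 + 0.104/12)^(−36) = 0.267034
PMT = $8,000.00 × (0.104/12) / 0.267034
PMT = $259.64 per month

PMT = PV × r / (1-(1+r)^(-n)) = $259.64/month


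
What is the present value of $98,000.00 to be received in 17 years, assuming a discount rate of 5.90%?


Present value formula: PV = FV / (1 + r)^t
PV = $98,000.00 / (1 + 0.059)^17
PV = $98,000.00 / 2.649911
PV = $36,982.37

PV = FV / (1 + r)^t = $36,982.37


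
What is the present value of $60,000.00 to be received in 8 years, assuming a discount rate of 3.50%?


Present value formula: PV = FV / (1 + r)^t
PV = $60,000.00 / (1 + 0.035)^8
PV = $60,000.00 / 1.316809
PV = $45,564.69

PV = FV / (1 + r)^t = $45,564.69


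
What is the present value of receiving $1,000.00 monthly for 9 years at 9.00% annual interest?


Present value of an ordinary annuity: PV = PMT × (1 − (1 + r)^(−n)) / r
Monthly rate r = 0.09/12 = 0.0075, n = 108
PV = $1,000.00 × (1 − (1 + 0.09/12)^(−108)) / (0.09/12)
PV = $1,000.00 × 73.839382
PV = $73,839.38

PV = PMT × (1-(1+r)^(-n))/r = $73,839.38


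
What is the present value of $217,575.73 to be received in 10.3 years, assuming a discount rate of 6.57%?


Present value formula: PV = FV / (1 + r)^t
PV = $217,575.73 / (1 + 0.0657)^10.3
PV = $217,575.73 / 1.9259284
PV = $112,971.87

PV = FV / (1 + r)^t = $112,971.87


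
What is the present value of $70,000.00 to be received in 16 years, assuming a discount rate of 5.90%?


Present value formula: PV = FV / (1 + r)^t
PV = $70,000.00 / (1 + 0.059)^16
PV = $70,000.00 / 2.502277
PV = $27,974.52

PV = FV / (1 + r)^t = $27,974.52


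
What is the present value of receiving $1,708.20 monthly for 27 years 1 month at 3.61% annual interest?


Present value of an ordinary annuity: PV = PMT × (1 − (1 + r)^(−n)) / r
Monthly rate r = 0.0361/12 ≈ 0.00300833, n = 325
PV = $1,708.20 × (1 − (1 + 0.0361/12)^(−325)) / (0.0361/12)
PV = $1,708.20 × 207.182931
PV = $353,909.88

PV = PMT × (1-(1+r)^(-n))/r = $353,909.88


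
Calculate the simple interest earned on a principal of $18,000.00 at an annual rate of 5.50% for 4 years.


Simple interest formula: I = P × r × t
I = $18,000.00 × 0.055 × 4
I = $3,960.00

I = P × r × t = $3,960.00


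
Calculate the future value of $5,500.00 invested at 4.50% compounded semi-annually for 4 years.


Compound interest formula: A = P(1 + r/n)^(nt)
A = $5,500.00 × (1 + 0.045/2)^(2 × 4)
Growth factor: (1 + 0.045/2)^8 = 1.194831
A = $5,500.00 × 1.194831
A = $6,571.57

A = P(1 + r/n)^(nt) = $6,571.57


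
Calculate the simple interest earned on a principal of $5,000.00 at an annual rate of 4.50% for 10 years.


Simple interest formula: I = P × r × t
I = $5,000.00 × 0.045 × 10
I = $2,250.00

I = P × r × t = $2,250.00


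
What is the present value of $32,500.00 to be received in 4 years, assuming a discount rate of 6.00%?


Present value formula: PV = FV / (1 + r)^t
PV = $32,500.00 / (1 + 0.06)^4
PV = $32,500.00 / 1.262477
PV = $25,743.04

PV = FV / (1 + r)^t = $25,743.04


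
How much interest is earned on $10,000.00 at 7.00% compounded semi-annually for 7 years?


Compound interest earned = final amount − principal.
A = P(1 + r/n)^(nt) = $10,000.00 × (1 + 0.07/2)^(2 × 7) = $16,186.95
Interest = A − P = $16,186.95 − $10,000.00 = $6,186.95

Interest = A - P = $6,186.95


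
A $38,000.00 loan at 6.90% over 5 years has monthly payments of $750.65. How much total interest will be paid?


Total paid over the life of the loan = PMT × n.
Total paid = $750.65 × 60 = $45,039.00
Total interest = total paid − principal = $45,039.00 − $38,000.00 = $7,039.00

Total interest = (PMT × n) - PV = $7,039.00


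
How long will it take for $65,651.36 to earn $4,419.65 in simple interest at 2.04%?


Rearrange the simple interest formula for t:
I = P × r × t  ⇒  t = I / (P × r)
t = $4,419.65 / ($65,651.36 × 0.0204)
t = 3.3

t = I/(P×r) = 3.3 years


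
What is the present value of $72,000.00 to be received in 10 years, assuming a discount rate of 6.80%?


Present value formula: PV = FV / (1 + r)^t
PV = $72,000.00 / (1 + 0.068)^10
PV = $72,000.00 / 1.930690
PV = $37,292.37

PV = FV / (1 + r)^t = $37,292.37


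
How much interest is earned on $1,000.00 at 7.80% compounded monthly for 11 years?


Compound interest earned = final amount − principal.
A = P(1 + r/n)^(nt) = $1,000.00 × (1 + 0.078/12)^(12 × 11) = $2,351.90
Interest = A − P = $2,351.90 − $1,000.00 = $1,351.90

Interest = A - P = $1,351.90


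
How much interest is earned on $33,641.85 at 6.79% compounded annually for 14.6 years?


Compound interest earned = final amount − principal.
A = P(1 + r/n)^(nt) = $33,641.85 × (1 + 0.0679/1)^(1 × 14.6) = $87,786.24
Interest = A − P = $87,786.24 − $33,641.85 = $54,144.39

Interest = A - P = $54,144.39


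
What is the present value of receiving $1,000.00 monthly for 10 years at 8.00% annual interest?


Present value of an ordinary annuity: PV = PMT × (1 − (1 + r)^(−n)) / r
Monthly rate r = 0.08/12 ≈ 0.00666667, n = 120
PV = $1,000.00 × (1 − (1 + 0.08/12)^(−120)) / (0.08/12)
PV = $1,000.00 × 82.421481
PV = $82,421.48

PV = PMT × (1-(1+r)^(-n))/r = $82,421.48


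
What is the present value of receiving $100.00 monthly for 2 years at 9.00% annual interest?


Present value of an ordinary annuity: PV = PMT × (1 − (1 + r)^(−n)) / r
Monthly rate r = 0.09/12 = 0.0075, n = 24
PV = $100.00 × (1 − (1 + 0.09/12)^(−24)) / (0.09/12)
PV = $100.00 × 21.889146
PV = $2,188.91

PV = PMT × (1-(1+r)^(-n))/r = $2,188.91


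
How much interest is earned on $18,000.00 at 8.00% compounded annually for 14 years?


Compound interest earned = final amount − principal.
A = P(1 + r/n)^(nt) = $18,000.00 × (1 + 0.08/1)^(1 × 14) = $52,869.49
Interest = A − P = $52,869.49 − $18,000.00 = $34,869.49

Interest = A - P = $34,869.49


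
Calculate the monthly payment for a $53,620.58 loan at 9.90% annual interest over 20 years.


Loan payment formula: PMT = PV × r / (1 − (1 + r)^(−n))
Monthly rate r = 0.099/12 = 0.00825, n = 240 months
Denominator: 1 − (1 + 0.099/12)^(−240) = 0.860805
PMT = $53,620.58 × (0.099/12) / 0.860805
PMT = $513.90 per month

PMT = PV × r / (1-(1+r)^(-n)) = $513.90/month


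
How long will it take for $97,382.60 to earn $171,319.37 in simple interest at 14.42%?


Rearrange the simple interest formula for t:
I = P × r × t  ⇒  t = I / (P × r)
t = $171,319.37 / ($97,382.60 × 0.1442)
t = 12.2

t = I/(P×r) = 12.2 years


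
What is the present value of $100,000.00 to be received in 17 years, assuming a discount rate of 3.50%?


Present value formula: PV = FV / (1 + r)^t
PV = $100,000.00 / (1 + 0.035)^17
PV = $100,000.00 / 1.7946756
PV = $55,720.38

PV = FV / (1 + r)^t = $55,720.38


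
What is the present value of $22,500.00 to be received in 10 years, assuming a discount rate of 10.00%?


Present value formula: PV = FV / (1 + r)^t
PV = $22,500.00 / (1 + 0.1)^10
PV = $22,500.00 / 2.5937425
PV = $8,674.72

PV = FV / (1 + r)^t = $8,674.72


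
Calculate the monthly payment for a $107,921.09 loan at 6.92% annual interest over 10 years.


Loan payment formula: PMT = PV × r / (1 − (1 + r)^(−n))
Monthly rate r = 0.0692/12 ≈ 0.00576667, n = 120 months
Denominator: 1 − (1 + 0.0692/12)^(−120) = 0.498430
PMT = $107,921.09 × (0.0692/12) / 0.498430
PMT = $1,248.61 per month

PMT = PV × r / (1-(1+r)^(-n)) = $1,248.61/month


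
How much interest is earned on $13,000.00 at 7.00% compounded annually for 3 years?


Compound interest earned = final amount − principal.
A = P(1 + r/n)^(nt) = $13,000.00 × (1 + 0.07/1)^(1 × 3) = $15,925.56
Interest = A − P = $15,925.56 − $13,000.00 = $2,925.56

Interest = A - P = $2,925.56


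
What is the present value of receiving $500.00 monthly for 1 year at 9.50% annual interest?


Present value of an ordinary annuity: PV = PMT × (1 − (1 + r)^(−n)) / r
Monthly rate r = 0.095/12 ≈ 0.00791667, n = 12
PV = $500.00 × (1 − (1 + 0.095/12)^(−12)) / (0.095/12)
PV = $500.00 × 11.404653
PV = $5,702.33

PV = PMT × (1-(1+r)^(-n))/r = $5,702.33


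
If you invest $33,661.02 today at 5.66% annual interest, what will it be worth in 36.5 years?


Future value formula: FV = PV × (1 + r)^t
FV = $33,661.02 × (1 + 0.0566)^36.5
FV = $33,661.02 × 7.459971
FV = $251,110.23

FV = PV × (1 + r)^t = $251,110.23


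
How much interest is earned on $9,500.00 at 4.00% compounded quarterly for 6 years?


Compound interest earned = final amount − principal.
A = P(1 + r/n)^(nt) = $9,500.00 × (1 + 0.04/4)^(4 × 6) = $12,062.48
Interest = A − P = $12,062.48 − $9,500.00 = $2,562.48

Interest = A - P = $2,562.48


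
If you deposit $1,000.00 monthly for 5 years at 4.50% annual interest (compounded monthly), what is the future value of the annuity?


Future value of an ordinary annuity: FV = PMT × ((1 + r)^n − 1) / r
Monthly rate r = 0.045/12 = 0.00375, n = 60
FV = $1,000.00 × ((1 + 0.045/12)^60 − 1) / (0.045/12)
FV = $1,000.00 × 67.145552
FV = $67,145.55

FV = PMT × ((1+r)^n - 1)/r = $67,145.55


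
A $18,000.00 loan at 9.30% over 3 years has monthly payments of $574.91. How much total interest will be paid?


Total paid over the life of the loan = PMT × n.
Total paid = $574.91 × 36 = $20,696.76
Total interest = total paid − principal = $20,696.76 − $18,000.00 = $2,696.76

Total interest = (PMT × n) - PV = $2,696.76


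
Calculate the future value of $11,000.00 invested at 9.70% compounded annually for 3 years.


Compound interest formula: A = P(1 + r/n)^(nt)
A = $11,000.00 × (1 + 0.097/1)^(1 × 3)
Growth factor: (1 + 0.097/1)^3 = 1.320140
A = $11,000.00 × 1.320140
A = $14,521.54

A = P(1 + r/n)^(nt) = $14,521.54


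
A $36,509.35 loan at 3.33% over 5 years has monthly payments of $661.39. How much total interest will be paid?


Total paid over the life of the loan = PMT × n.
Total paid = $661.39 × 60 = $39,683.40
Total interest = total paid − principal = $39,683.40 − $36,509.35 = $3,174.05

Total interest = (PMT × n) - PV = $3,174.05


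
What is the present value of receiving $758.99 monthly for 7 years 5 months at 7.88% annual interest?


Present value of an ordinary annuity: PV = PMT × (1 − (1 + r)^(−n)) / r
Monthly rate r = 0.0788/12 ≈ 0.00656667, n = 89
PV = $758.99 × (1 − (1 + 0.0788/12)^(−89)) / (0.0788/12)
PV = $758.99 × 67.235386
PV = $51,030.99

PV = PMT × (1-(1+r)^(-n))/r = $51,030.99


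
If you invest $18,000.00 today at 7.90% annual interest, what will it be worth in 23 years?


Future value formula: FV = PV × (1 + r)^t
FV = $18,000.00 × (1 + 0.079)^23
FV = $18,000.00 × 5.7476886
FV = $103,458.39

FV = PV × (1 + r)^t = $103,458.39


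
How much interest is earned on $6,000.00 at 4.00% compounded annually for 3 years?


Compound interest earned = final amount − principal.
A = P(1 + r/n)^(nt) = $6,000.00 × (1 + 0.04/1)^(1 × 3) = $6,749.18
Interest = A − P = $6,749.18 − $6,000.00 = $749.18

Interest = A - P = $749.18


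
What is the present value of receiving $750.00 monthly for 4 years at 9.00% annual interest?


Present value of an ordinary annuity: PV = PMT × (1 − (1 + r)^(−n)) / r
Monthly rate r = 0.09/12 = 0.0075, n = 48
PV = $750.00 × (1 − (1 + 0.09/12)^(−48)) / (0.09/12)
PV = $750.00 × 40.184782
PV = $30,138.59

PV = PMT × (1-(1+r)^(-n))/r = $30,138.59


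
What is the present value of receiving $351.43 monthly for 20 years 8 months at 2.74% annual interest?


Present value of an ordinary annuity: PV = PMT × (1 − (1 + r)^(−n)) / r
Monthly rate r = 0.0274/12 ≈ 0.00228333, n = 248
PV = $351.43 × (1 − (1 + 0.0274/12)^(−248)) / (0.0274/12)
PV = $351.43 × 189.193921
PV = $66,488.42

PV = PMT × (1-(1+r)^(-n))/r = $66,488.42


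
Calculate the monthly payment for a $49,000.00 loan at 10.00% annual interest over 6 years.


Loan payment formula: PMT = PV × r / (1 − (1 + r)^(−n))
Monthly rate r = 0.1/12 ≈ 0.00833333, n = 72 months
Denominator: 1 − (1 + 0.1/12)^(−72) = 0.449822
PMT = $49,000.00 × (0.1/12) / 0.449822
PMT = $907.77 per month

PMT = PV × r / (1-(1+r)^(-n)) = $907.77/month


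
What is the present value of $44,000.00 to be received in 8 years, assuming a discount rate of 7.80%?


Present value formula: PV = FV / (1 + r)^t
PV = $44,000.00 / (1 + 0.078)^8
PV = $44,000.00 / 1.823686
PV = $24,126.96

PV = FV / (1 + r)^t = $24,126.96


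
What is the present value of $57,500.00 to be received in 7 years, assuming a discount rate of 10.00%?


Present value formula: PV = FV / (1 + r)^t
PV = $57,500.00 / (1 + 0.1)^7
PV = $57,500.00 / 1.948717
PV = $29,506.59

PV = FV / (1 + r)^t = $29,506.59


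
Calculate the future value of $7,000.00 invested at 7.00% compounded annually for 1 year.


Compound interest formula: A = P(1 + r/n)^(nt)
A = $7,000.00 × (1 + 0.07/1)^(1 × 1)
Growth factor: (1 + 0.07/1)^1 = 1.070000
A = $7,000.00 × 1.070000
A = $7,490.00

A = P(1 + r/n)^(nt) = $7,490.00


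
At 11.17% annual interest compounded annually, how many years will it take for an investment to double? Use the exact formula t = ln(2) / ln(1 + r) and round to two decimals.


Doubling condition: (1 + r)^t = 2
Take ln of both sides: t × ln(1 + r) = ln(2)
t = ln(2) / ln(1 + r)
t = 0.693147 / 0.105890
t = 6.55

t = ln(2) / ln(1 + r) = 6.55 years


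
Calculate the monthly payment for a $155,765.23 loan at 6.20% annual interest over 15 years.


Loan payment formula: PMT = PV × r / (1 − (1 + r)^(−n))
Monthly rate r = 0.062/12 ≈ 0.00516667, n = 180 months
Denominator: 1 − (1 + 0.062/12)^(−180) = 0.604500
PMT = $155,765.23 × (0.062/12) / 0.604500
PMT = $1,331.33 per month

PMT = PV × r / (1-(1+r)^(-n)) = $1,331.33/month


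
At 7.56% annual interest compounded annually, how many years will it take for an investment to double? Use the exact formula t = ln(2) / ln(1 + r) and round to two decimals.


Doubling condition: (1 + r)^t = 2
Take ln of both sides: t × ln(1 + r) = ln(2)
t = ln(2) / ln(1 + r)
t = 0.693147 / 0.072879
t = 9.51

t = ln(2) / ln(1 + r) = 9.51 years


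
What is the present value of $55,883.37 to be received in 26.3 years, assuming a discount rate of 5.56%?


Present value formula: PV = FV / (1 + r)^t
PV = $55,883.37 / (1 + 0.0556)^26.3
PV = $55,883.37 / 4.149863
PV = $13,466.32

PV = FV / (1 + r)^t = $13,466.32


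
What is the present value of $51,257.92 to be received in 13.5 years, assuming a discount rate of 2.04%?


Present value formula: PV = FV / (1 + r)^t
PV = $51,257.92 / (1 + 0.0204)^13.5
PV = $51,257.92 / 1.3134123
PV = $39,026.53

PV = FV / (1 + r)^t = $39,026.53


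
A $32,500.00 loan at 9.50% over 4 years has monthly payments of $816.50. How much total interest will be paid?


Total paid over the life of the loan = PMT × n.
Total paid = $816.50 × 48 = $39,192.00
Total interest = total paid − principal = $39,192.00 − $32,500.00 = $6,692.00

Total interest = (PMT × n) - PV = $6,692.00


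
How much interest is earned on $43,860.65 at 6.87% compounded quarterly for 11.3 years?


Compound interest earned = final amount − principal.
A = P(1 + r/n)^(nt) = $43,860.65 × (1 + 0.0687/4)^(4 × 11.3) = $94,702.12
Interest = A − P = $94,702.12 − $43,860.65 = $50,841.47

Interest = A - P = $50,841.47


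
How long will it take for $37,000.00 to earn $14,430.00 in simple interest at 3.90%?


Rearrange the simple interest formula for t:
I = P × r × t  ⇒  t = I / (P × r)
t = $14,430.00 / ($37,000.00 × 0.039)
t = 10

t = I/(P×r) = 10 years


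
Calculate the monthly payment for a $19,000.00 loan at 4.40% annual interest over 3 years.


Loan payment formula: PMT = PV × r / (1 − (1 + r)^(−n))
Monthly rate r = 0.044/12 ≈ 0.00366667, n = 36 months
Denominator: 1 − (1 + 0.044/12)^(−36) = 0.123447
PMT = $19,000.00 × (0.044/12) / 0.123447
PMT = $564.34 per month

PMT = PV × r / (1-(1+r)^(-n)) = $564.34/month


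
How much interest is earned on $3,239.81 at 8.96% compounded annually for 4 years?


Compound interest earned = final amount − principal.
A = P(1 + r/n)^(nt) = $3,239.81 × (1 + 0.0896/1)^(1 × 4) = $4,566.55
Interest = A − P = $4,566.55 − $3,239.81 = $1,326.74

Interest = A - P = $1,326.74


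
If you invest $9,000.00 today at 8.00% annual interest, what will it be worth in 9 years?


Future value formula: FV = PV × (1 + r)^t
FV = $9,000.00 × (1 + 0.08)^9
FV = $9,000.00 × 1.9990046
FV = $17,991.04

FV = PV × (1 + r)^t = $17,991.04


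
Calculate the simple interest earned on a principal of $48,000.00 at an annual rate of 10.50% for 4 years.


Simple interest formula: I = P × r × t
I = $48,000.00 × 0.105 × 4
I = $20,160.00

I = P × r × t = $20,160.00


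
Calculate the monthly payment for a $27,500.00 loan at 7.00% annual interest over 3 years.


Loan payment formula: PMT = PV × r / (1 − (1 + r)^(−n))
Monthly rate r = 0.07/12 ≈ 0.00583333, n = 36 months
Denominator: 1 − (1 + 0.07/12)^(−36) = 0.188921
PMT = $27,500.00 × (0.07/12) / 0.188921
PMT = $849.12 per month

PMT = PV × r / (1-(1+r)^(-n)) = $849.12/month


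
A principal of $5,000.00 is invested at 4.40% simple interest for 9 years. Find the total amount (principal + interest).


Total amount formula: A = P(1 + rt) = P + P·r·t
Interest: I = P × r × t = $5,000.00 × 0.044 × 9 = $1,980.00
A = P + I = $5,000.00 + $1,980.00 = $6,980.00

A = P + I = P(1 + rt) = $6,980.00


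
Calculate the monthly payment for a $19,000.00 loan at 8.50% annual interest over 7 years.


Loan payment formula: PMT = PV × r / (1 − (1 + r)^(−n))
Monthly rate r = 0.085/12 ≈ 0.00708333, n = 84 months
Denominator: 1 − (1 + 0.085/12)^(−84) = 0.447279
PMT = $19,000.00 × (0.085/12) / 0.447279
PMT = $300.89 per month

PMT = PV × r / (1-(1+r)^(-n)) = $300.89/month


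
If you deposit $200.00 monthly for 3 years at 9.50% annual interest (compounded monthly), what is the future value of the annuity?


Future value of an ordinary annuity: FV = PMT × ((1 + r)^n − 1) / r
Monthly rate r = 0.095/12 ≈ 0.00791667, n = 36
FV = $200.00 × ((1 + 0.095/12)^36 − 1) / (0.095/12)
FV = $200.00 × 41.465760
FV = $8,293.15

FV = PMT × ((1+r)^n - 1)/r = $8,293.15


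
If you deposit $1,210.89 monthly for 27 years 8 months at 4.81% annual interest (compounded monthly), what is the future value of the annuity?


Future value of an ordinary annuity: FV = PMT × ((1 + r)^n − 1) / r
Monthly rate r = 0.0481/12 ≈ 0.00400833, n = 332
FV = $1,210.89 × ((1 + 0.0481/12)^332 − 1) / (0.0481/12)
FV = $1,210.89 × 692.031141
FV = $837,973.59

FV = PMT × ((1+r)^n - 1)/r = $837,973.59


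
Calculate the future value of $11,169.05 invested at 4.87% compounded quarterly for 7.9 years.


Compound interest formula: A = P(1 + r/n)^(nt)
A = $11,169.05 × (1 + 0.0487/4)^(4 × 7.9)
Growth factor: (1 + 0.0487/4)^31.6 = 1.4658082
A = $11,169.05 × 1.4658082
A = $16,371.69

A = P(1 + r/n)^(nt) = $16,371.69


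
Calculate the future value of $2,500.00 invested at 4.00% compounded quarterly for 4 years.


Compound interest formula: A = P(1 + r/n)^(nt)
A = $2,500.00 × (1 + 0.04/4)^(4 × 4)
Growth factor: (1 + 0.04/4)^16 = 1.172579
A = $2,500.00 × 1.172579
A = $2,931.45

A = P(1 + r/n)^(nt) = $2,931.45


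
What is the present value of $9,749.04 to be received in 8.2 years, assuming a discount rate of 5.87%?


Present value formula: PV = FV / (1 + r)^t
PV = $9,749.04 / (1 + 0.0587)^8.2
PV = $9,749.04 / 1.596386
PV = $6,106.94

PV = FV / (1 + r)^t = $6,106.94
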